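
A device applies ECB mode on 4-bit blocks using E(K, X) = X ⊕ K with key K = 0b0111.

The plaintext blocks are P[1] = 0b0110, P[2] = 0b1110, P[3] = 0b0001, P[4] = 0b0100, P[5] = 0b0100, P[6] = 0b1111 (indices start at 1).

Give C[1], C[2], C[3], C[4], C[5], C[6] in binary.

C[1] = 0b0001, C[2] = 0b1001, C[3] = 0b0110, C[4] = 0b0011, C[5] = 0b0011, C[6] = 0b1000

ECB encryption: C_i = E(K, P_i).
C[1]: E(K, 0b0110) = 0b0001.
C[2]: E(K, 0b1110) = 0b1001.
C[3]: E(K, 0b0001) = 0b0110.
C[4]: E(K, 0b0100) = 0b0011.
C[5]: E(K, 0b0100) = 0b0011.
C[6]: E(K, 0b1111) = 0b1000.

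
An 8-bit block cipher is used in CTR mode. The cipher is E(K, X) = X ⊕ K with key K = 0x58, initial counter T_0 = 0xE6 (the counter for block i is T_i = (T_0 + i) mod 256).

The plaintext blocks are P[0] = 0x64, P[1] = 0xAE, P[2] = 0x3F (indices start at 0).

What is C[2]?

CTR encryption: S_i = E(K, T_i) where T_i is the counter for block i; C_i = P_i ⊕ S_i.
C[0]: T = 0xE6, S = E(K, T) = 0xBE; 0x64 ⊕ 0xBE = 0xDA.
C[1]: T = 0xE7, S = E(K, T) = 0xBF; 0xAE ⊕ 0xBF = 0x11.
C[2]: T = 0xE8, S = E(K, T) = 0xB0; 0x3F ⊕ 0xB0 = 0x8F.

C[2] = 0x8F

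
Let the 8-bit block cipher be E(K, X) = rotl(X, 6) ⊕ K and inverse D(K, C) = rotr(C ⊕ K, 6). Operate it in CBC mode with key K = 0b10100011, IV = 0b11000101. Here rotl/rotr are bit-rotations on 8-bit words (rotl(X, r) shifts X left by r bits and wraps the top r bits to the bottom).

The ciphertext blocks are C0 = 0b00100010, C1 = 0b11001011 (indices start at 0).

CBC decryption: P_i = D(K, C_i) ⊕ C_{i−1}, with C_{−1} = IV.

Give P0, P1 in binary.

P0: D(K, 0b00100010) = 0b00000110; 0b00000110 ⊕ 0b11000101 = 0b11000011.
P1: D(K, 0b11001011) = 0b10100001; 0b10100001 ⊕ 0b00100010 = 0b10000011.

P0 = 0b11000011, P1 = 0b10000011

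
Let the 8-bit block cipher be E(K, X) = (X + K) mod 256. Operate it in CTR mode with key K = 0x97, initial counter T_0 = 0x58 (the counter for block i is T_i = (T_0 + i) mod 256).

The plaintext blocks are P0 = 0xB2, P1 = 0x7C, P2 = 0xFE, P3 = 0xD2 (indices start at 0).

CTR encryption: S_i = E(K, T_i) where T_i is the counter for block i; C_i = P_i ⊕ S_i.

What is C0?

C0 = 0x5D

C0: T = 0x58, S = E(K, T) = 0xEF; 0xB2 ⊕ 0xEF = 0x5D.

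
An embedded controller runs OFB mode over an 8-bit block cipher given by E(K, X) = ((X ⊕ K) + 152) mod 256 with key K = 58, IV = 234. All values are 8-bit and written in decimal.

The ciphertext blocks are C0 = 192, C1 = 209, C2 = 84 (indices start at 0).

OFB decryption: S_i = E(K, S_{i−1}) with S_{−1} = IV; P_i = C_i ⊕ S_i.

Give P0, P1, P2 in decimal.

P0 = 168, P1 = 59, P2 = 60

P0: S = E(K, 234) = 104; 192 ⊕ 104 = 168.
P1: S = E(K, 104) = 234; 209 ⊕ 234 = 59.
P2: S = E(K, 234) = 104; 84 ⊕ 104 = 60.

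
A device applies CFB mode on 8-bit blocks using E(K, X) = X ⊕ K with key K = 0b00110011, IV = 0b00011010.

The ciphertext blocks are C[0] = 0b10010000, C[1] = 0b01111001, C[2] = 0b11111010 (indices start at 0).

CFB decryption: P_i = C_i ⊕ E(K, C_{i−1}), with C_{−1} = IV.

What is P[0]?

P[0] = 0b10111001

P[0]: E(K, 0b00011010) = 0b00101001; 0b10010000 ⊕ 0b00101001 = 0b10111001.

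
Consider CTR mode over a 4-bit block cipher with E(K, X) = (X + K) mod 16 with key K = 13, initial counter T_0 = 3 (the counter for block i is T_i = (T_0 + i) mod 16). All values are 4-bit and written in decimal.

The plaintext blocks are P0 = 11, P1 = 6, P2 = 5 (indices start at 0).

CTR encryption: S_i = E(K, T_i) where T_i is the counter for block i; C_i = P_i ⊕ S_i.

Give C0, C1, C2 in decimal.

C0: T = 3, S = E(K, T) = 0; 11 ⊕ 0 = 11.
C1: T = 4, S = E(K, T) = 1; 6 ⊕ 1 = 7.
C2: T = 5, S = E(K, T) = 2; 5 ⊕ 2 = 7.

C0 = 11, C1 = 7, C2 = 7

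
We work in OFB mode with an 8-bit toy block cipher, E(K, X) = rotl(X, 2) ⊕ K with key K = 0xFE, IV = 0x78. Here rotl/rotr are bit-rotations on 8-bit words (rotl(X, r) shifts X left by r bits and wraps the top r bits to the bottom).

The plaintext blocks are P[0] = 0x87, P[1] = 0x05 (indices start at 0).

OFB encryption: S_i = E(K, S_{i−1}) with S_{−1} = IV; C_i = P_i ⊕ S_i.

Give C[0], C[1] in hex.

C[0] = 0x98, C[1] = 0x87

C[0]: S = E(K, 0x78) = 0x1F; 0x87 ⊕ 0x1F = 0x98.
C[1]: S = E(K, 0x1F) = 0x82; 0x05 ⊕ 0x82 = 0x87.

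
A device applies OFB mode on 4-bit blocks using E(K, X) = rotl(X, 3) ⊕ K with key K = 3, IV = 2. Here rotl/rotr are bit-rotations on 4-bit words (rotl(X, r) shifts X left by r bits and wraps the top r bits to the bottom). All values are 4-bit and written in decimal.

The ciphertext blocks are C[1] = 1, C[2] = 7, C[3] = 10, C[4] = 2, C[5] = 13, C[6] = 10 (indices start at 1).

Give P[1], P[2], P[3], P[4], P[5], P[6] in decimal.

OFB decryption: S_i = E(K, S_{i−1}) with S_{0} = IV; P_i = C_i ⊕ S_i.
P[1]: S = E(K, 2) = 2; 1 ⊕ 2 = 3.
P[2]: S = E(K, 2) = 2; 7 ⊕ 2 = 5.
P[3]: S = E(K, 2) = 2; 10 ⊕ 2 = 8.
P[4]: S = E(K, 2) = 2; 2 ⊕ 2 = 0.
P[5]: S = E(K, 2) = 2; 13 ⊕ 2 = 15.
P[6]: S = E(K, 2) = 2; 10 ⊕ 2 = 8.

P[1] = 3, P[2] = 5, P[3] = 8, P[4] = 0, P[5] = 15, P[6] = 8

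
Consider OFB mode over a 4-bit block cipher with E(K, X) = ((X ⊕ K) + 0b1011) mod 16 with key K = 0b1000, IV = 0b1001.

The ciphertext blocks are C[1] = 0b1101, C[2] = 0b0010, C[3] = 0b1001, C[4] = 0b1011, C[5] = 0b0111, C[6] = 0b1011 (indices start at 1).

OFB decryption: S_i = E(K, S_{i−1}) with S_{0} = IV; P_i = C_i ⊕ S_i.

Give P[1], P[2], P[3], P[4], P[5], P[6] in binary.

P[1] = 0b0001, P[2] = 0b1101, P[3] = 0b1011, P[4] = 0b1110, P[5] = 0b1111, P[6] = 0b0000

P[1]: S = E(K, 0b1001) = 0b1100; 0b1101 ⊕ 0b1100 = 0b0001.
P[2]: S = E(K, 0b1100) = 0b1111; 0b0010 ⊕ 0b1111 = 0b1101.
P[3]: S = E(K, 0b1111) = 0b0010; 0b1001 ⊕ 0b0010 = 0b1011.
P[4]: S = E(K, 0b0010) = 0b0101; 0b1011 ⊕ 0b0101 = 0b1110.
P[5]: S = E(K, 0b0101) = 0b1000; 0b0111 ⊕ 0b1000 = 0b1111.
P[6]: S = E(K, 0b1000) = 0b1011; 0b1011 ⊕ 0b1011 = 0b0000.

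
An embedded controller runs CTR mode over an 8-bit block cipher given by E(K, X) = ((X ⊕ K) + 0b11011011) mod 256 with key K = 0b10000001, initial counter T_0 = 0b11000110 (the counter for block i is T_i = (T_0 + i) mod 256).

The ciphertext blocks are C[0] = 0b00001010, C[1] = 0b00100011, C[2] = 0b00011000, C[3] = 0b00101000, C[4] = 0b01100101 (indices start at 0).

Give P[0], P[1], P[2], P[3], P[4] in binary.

P[0] = 0b00101000, P[1] = 0b00000010, P[2] = 0b00111100, P[3] = 0b00001011, P[4] = 0b01000011

CTR decryption: S_i = E(K, T_i) where T_i is the counter for block i; P_i = C_i ⊕ S_i.
P[0]: T = 0b11000110, S = E(K, T) = 0b00100010; 0b00001010 ⊕ 0b00100010 = 0b00101000.
P[1]: T = 0b11000111, S = E(K, T) = 0b00100001; 0b00100011 ⊕ 0b00100001 = 0b00000010.
P[2]: T = 0b11001000, S = E(K, T) = 0b00100100; 0b00011000 ⊕ 0b00100100 = 0b00111100.
P[3]: T = 0b11001001, S = E(K, T) = 0b00100011; 0b00101000 ⊕ 0b00100011 = 0b00001011.
P[4]: T = 0b11001010, S = E(K, T) = 0b00100110; 0b01100101 ⊕ 0b00100110 = 0b01000011.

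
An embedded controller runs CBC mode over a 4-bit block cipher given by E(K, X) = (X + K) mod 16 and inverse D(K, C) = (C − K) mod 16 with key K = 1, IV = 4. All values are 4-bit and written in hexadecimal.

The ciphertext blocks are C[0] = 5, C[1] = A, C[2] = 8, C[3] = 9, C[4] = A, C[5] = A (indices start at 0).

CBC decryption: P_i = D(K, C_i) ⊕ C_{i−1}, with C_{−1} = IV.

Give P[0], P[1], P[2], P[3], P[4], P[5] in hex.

P[0]: D(K, 5) = 4; 4 ⊕ 4 = 0.
P[1]: D(K, A) = 9; 9 ⊕ 5 = C.
P[2]: D(K, 8) = 7; 7 ⊕ A = D.
P[3]: D(K, 9) = 8; 8 ⊕ 8 = 0.
P[4]: D(K, A) = 9; 9 ⊕ 9 = 0.
P[5]: D(K, A) = 9; 9 ⊕ A = 3.

P[0] = 0, P[1] = C, P[2] = D, P[3] = 0, P[4] = 0, P[5] = 3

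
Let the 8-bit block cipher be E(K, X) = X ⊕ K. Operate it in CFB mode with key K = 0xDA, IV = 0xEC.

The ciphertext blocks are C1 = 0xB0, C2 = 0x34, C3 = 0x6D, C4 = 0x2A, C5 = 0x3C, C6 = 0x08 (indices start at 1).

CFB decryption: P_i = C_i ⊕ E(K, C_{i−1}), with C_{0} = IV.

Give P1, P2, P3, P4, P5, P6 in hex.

P1: E(K, 0xEC) = 0x36; 0xB0 ⊕ 0x36 = 0x86.
P2: E(K, 0xB0) = 0x6A; 0x34 ⊕ 0x6A = 0x5E.
P3: E(K, 0x34) = 0xEE; 0x6D ⊕ 0xEE = 0x83.
P4: E(K, 0x6D) = 0xB7; 0x2A ⊕ 0xB7 = 0x9D.
P5: E(K, 0x2A) = 0xF0; 0x3C ⊕ 0xF0 = 0xCC.
P6: E(K, 0x3C) = 0xE6; 0x08 ⊕ 0xE6 = 0xEE.

P1 = 0x86, P2 = 0x5E, P3 = 0x83, P4 = 0x9D, P5 = 0xCC, P6 = 0xEE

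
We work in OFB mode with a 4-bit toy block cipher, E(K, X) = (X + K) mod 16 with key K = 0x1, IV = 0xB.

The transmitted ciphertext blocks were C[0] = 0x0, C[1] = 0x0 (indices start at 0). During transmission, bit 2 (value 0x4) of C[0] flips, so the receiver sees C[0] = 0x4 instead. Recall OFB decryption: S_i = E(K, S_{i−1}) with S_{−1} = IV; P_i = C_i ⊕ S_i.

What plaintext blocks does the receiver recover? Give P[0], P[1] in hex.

P[0] = 0x8, P[1] = 0xD

Only C[0] changed, to 0x4. In OFB, a change in C_i flips the same bit in P_i only; the keystream is unaffected. Decrypting the received ciphertext:
P[0]: S = E(K, 0xB) = 0xC; 0x4 ⊕ 0xC = 0x8.
P[1]: S = E(K, 0xC) = 0xD; 0x0 ⊕ 0xD = 0xD.
Blocks that differ from the original plaintext: P[0].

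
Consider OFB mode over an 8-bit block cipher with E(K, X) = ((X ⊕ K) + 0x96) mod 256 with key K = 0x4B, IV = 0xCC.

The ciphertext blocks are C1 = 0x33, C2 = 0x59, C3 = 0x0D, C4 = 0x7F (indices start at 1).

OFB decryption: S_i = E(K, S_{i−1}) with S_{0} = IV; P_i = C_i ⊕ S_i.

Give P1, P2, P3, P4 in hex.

P1 = 0x2E, P2 = 0xB5, P3 = 0x30, P4 = 0x73

P1: S = E(K, 0xCC) = 0x1D; 0x33 ⊕ 0x1D = 0x2E.
P2: S = E(K, 0x1D) = 0xEC; 0x59 ⊕ 0xEC = 0xB5.
P3: S = E(K, 0xEC) = 0x3D; 0x0D ⊕ 0x3D = 0x30.
P4: S = E(K, 0x3D) = 0x0C; 0x7F ⊕ 0x0C = 0x73.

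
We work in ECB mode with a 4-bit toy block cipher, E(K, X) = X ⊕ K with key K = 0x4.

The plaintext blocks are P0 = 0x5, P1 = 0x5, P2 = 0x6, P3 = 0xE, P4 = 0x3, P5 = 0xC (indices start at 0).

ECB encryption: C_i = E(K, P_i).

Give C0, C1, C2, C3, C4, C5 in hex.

C0 = 0x1, C1 = 0x1, C2 = 0x2, C3 = 0xA, C4 = 0x7, C5 = 0x8

C0: E(K, 0x5) = 0x1.
C1: E(K, 0x5) = 0x1.
C2: E(K, 0x6) = 0x2.
C3: E(K, 0xE) = 0xA.
C4: E(K, 0x3) = 0x7.
C5: E(K, 0xC) = 0x8.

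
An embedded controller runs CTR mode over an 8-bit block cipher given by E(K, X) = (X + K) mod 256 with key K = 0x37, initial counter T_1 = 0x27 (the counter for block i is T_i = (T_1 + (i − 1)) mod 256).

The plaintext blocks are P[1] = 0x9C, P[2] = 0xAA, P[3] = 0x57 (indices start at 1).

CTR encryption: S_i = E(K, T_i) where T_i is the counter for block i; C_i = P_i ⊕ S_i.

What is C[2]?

C[2] = 0xF5

C[1]: T = 0x27, S = E(K, T) = 0x5E; 0x9C ⊕ 0x5E = 0xC2.
C[2]: T = 0x28, S = E(K, T) = 0x5F; 0xAA ⊕ 0x5F = 0xF5.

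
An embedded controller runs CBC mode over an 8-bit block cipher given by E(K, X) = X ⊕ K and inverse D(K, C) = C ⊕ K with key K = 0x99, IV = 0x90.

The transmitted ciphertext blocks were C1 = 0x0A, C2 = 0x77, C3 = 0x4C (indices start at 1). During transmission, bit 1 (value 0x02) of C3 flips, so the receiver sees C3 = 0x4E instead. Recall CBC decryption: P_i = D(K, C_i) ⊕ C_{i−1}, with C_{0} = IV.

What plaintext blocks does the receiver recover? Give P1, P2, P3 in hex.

P1 = 0x03, P2 = 0xE4, P3 = 0xA0

Only C3 changed, to 0x4E. In CBC, a change in C_i garbles P_i and flips the same bit in P_{i+1}. Decrypting the received ciphertext:
P1: D(K, 0x0A) = 0x93; 0x93 ⊕ 0x90 = 0x03.
P2: D(K, 0x77) = 0xEE; 0xEE ⊕ 0x0A = 0xE4.
P3: D(K, 0x4E) = 0xD7; 0xD7 ⊕ 0x77 = 0xA0.
Blocks that differ from the original plaintext: P3.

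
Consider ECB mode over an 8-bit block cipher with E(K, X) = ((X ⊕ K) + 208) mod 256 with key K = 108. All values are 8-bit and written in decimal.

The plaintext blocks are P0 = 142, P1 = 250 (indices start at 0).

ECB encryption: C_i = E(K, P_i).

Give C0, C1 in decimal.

C0: E(K, 142) = 178.
C1: E(K, 250) = 102.

C0 = 178, C1 = 102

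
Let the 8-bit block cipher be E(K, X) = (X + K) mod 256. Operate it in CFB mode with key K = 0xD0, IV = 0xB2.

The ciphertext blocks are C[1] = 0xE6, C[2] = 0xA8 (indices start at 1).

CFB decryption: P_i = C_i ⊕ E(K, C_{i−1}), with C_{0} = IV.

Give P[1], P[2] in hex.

P[1] = 0x64, P[2] = 0x1E

P[1]: E(K, 0xB2) = 0x82; 0xE6 ⊕ 0x82 = 0x64.
P[2]: E(K, 0xE6) = 0xB6; 0xA8 ⊕ 0xB6 = 0x1E.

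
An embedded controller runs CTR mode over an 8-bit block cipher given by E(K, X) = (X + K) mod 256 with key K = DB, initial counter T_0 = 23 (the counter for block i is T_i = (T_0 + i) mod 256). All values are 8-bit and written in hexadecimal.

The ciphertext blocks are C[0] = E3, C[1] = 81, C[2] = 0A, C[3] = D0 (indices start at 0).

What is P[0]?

P[0] = 1D

CTR decryption: S_i = E(K, T_i) where T_i is the counter for block i; P_i = C_i ⊕ S_i.
P[0]: T = 23, S = E(K, T) = FE; E3 ⊕ FE = 1D.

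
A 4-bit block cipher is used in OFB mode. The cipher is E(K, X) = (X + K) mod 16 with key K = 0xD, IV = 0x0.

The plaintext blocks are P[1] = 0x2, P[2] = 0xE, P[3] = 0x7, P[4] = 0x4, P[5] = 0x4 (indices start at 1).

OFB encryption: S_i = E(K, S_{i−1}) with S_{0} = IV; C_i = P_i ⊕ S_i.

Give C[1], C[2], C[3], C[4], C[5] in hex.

C[1]: S = E(K, 0x0) = 0xD; 0x2 ⊕ 0xD = 0xF.
C[2]: S = E(K, 0xD) = 0xA; 0xE ⊕ 0xA = 0x4.
C[3]: S = E(K, 0xA) = 0x7; 0x7 ⊕ 0x7 = 0x0.
C[4]: S = E(K, 0x7) = 0x4; 0x4 ⊕ 0x4 = 0x0.
C[5]: S = E(K, 0x4) = 0x1; 0x4 ⊕ 0x1 = 0x5.

C[1] = 0xF, C[2] = 0x4, C[3] = 0x0, C[4] = 0x0, C[5] = 0x5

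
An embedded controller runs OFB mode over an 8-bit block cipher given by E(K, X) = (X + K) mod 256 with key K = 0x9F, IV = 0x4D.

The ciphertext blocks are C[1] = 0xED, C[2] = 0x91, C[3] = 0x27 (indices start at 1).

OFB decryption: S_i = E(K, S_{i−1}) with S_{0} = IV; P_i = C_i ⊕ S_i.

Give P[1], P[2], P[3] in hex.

P[1]: S = E(K, 0x4D) = 0xEC; 0xED ⊕ 0xEC = 0x01.
P[2]: S = E(K, 0xEC) = 0x8B; 0x91 ⊕ 0x8B = 0x1A.
P[3]: S = E(K, 0x8B) = 0x2A; 0x27 ⊕ 0x2A = 0x0D.

P[1] = 0x01, P[2] = 0x1A, P[3] = 0x0D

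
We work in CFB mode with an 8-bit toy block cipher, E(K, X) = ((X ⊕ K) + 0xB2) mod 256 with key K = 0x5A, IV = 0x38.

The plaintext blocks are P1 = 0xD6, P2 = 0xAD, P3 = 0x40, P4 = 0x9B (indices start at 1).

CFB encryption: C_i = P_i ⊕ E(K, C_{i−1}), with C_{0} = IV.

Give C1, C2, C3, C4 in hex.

C1 = 0xC2, C2 = 0xE7, C3 = 0x2F, C4 = 0xBC

C1: E(K, 0x38) = 0x14; 0xD6 ⊕ 0x14 = 0xC2.
C2: E(K, 0xC2) = 0x4A; 0xAD ⊕ 0x4A = 0xE7.
C3: E(K, 0xE7) = 0x6F; 0x40 ⊕ 0x6F = 0x2F.
C4: E(K, 0x2F) = 0x27; 0x9B ⊕ 0x27 = 0xBC.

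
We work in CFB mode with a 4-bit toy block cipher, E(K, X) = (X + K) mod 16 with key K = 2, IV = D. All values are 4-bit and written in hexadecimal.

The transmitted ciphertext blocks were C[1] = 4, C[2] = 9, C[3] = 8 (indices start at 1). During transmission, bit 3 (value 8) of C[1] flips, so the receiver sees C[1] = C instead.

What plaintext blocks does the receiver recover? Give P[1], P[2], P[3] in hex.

P[1] = 3, P[2] = 7, P[3] = 3

CFB decryption: P_i = C_i ⊕ E(K, C_{i−1}), with C_{0} = IV.
Only C[1] changed, to C. In CFB, a change in C_i flips the same bit in P_i and garbles P_{i+1}. Decrypting the received ciphertext:
P[1]: E(K, D) = F; C ⊕ F = 3.
P[2]: E(K, C) = E; 9 ⊕ E = 7.
P[3]: E(K, 9) = B; 8 ⊕ B = 3.
Blocks that differ from the original plaintext: P[1], P[2].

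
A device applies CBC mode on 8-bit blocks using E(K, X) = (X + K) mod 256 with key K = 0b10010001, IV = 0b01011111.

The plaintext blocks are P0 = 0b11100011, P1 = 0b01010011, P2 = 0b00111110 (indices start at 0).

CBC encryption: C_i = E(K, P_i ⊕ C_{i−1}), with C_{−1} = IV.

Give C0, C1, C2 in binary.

C0 = 0b01001101, C1 = 0b10101111, C2 = 0b00100010

C0: P0 ⊕ 0b01011111 = 0b10111100; E(K, 0b10111100) = 0b01001101.
C1: P1 ⊕ 0b01001101 = 0b00011110; E(K, 0b00011110) = 0b10101111.
C2: P2 ⊕ 0b10101111 = 0b10010001; E(K, 0b10010001) = 0b00100010.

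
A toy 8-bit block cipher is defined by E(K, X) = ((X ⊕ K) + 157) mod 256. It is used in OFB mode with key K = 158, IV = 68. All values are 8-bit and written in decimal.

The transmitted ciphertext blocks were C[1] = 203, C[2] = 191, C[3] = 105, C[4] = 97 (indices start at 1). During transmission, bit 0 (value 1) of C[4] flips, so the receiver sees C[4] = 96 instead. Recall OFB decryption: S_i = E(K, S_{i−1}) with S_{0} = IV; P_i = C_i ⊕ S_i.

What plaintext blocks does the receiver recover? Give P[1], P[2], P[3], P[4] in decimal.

P[1] = 188, P[2] = 57, P[3] = 220, P[4] = 168

Only C[4] changed, to 96. In OFB, a change in C_i flips the same bit in P_i only; the keystream is unaffected. Decrypting the received ciphertext:
P[1]: S = E(K, 68) = 119; 203 ⊕ 119 = 188.
P[2]: S = E(K, 119) = 134; 191 ⊕ 134 = 57.
P[3]: S = E(K, 134) = 181; 105 ⊕ 181 = 220.
P[4]: S = E(K, 181) = 200; 96 ⊕ 200 = 168.
Blocks that differ from the original plaintext: P[4].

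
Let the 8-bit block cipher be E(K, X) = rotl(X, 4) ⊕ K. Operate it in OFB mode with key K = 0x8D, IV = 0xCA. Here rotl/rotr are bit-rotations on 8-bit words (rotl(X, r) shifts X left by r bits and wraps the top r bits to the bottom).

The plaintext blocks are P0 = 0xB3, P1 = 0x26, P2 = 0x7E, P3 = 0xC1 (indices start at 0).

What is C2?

OFB encryption: S_i = E(K, S_{i−1}) with S_{−1} = IV; C_i = P_i ⊕ S_i.
C0: S = E(K, 0xCA) = 0x21; 0xB3 ⊕ 0x21 = 0x92.
C1: S = E(K, 0x21) = 0x9F; 0x26 ⊕ 0x9F = 0xB9.
C2: S = E(K, 0x9F) = 0x74; 0x7E ⊕ 0x74 = 0x0A.

C2 = 0x0A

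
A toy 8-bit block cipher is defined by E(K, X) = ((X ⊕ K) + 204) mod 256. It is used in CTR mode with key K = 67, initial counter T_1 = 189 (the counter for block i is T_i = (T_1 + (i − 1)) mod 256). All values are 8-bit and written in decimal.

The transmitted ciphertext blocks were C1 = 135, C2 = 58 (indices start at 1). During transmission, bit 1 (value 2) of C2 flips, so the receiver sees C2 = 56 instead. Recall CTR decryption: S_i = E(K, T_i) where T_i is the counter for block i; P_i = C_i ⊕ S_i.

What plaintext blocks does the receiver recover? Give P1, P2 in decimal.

P1 = 77, P2 = 241

Only C2 changed, to 56. In CTR, a change in C_i flips the same bit in P_i only; the keystream is unaffected. Decrypting the received ciphertext:
P1: T = 189, S = E(K, T) = 202; 135 ⊕ 202 = 77.
P2: T = 190, S = E(K, T) = 201; 56 ⊕ 201 = 241.
Blocks that differ from the original plaintext: P2.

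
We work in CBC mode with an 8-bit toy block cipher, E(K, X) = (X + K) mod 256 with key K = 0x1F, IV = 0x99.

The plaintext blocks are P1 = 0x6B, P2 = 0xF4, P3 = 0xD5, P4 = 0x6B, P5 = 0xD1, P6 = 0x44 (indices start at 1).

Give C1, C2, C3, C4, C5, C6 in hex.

CBC encryption: C_i = E(K, P_i ⊕ C_{i−1}), with C_{0} = IV.
C1: P1 ⊕ 0x99 = 0xF2; E(K, 0xF2) = 0x11.
C2: P2 ⊕ 0x11 = 0xE5; E(K, 0xE5) = 0x04.
C3: P3 ⊕ 0x04 = 0xD1; E(K, 0xD1) = 0xF0.
C4: P4 ⊕ 0xF0 = 0x9B; E(K, 0x9B) = 0xBA.
C5: P5 ⊕ 0xBA = 0x6B; E(K, 0x6B) = 0x8A.
C6: P6 ⊕ 0x8A = 0xCE; E(K, 0xCE) = 0xED.

C1 = 0x11, C2 = 0x04, C3 = 0xF0, C4 = 0xBA, C5 = 0x8A, C6 = 0xED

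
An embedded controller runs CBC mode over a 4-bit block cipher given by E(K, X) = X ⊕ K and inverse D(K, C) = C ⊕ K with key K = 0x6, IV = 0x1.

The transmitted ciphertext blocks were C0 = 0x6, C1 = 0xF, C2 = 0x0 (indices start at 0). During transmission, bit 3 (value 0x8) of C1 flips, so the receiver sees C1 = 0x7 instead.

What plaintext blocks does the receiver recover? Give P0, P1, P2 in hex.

CBC decryption: P_i = D(K, C_i) ⊕ C_{i−1}, with C_{−1} = IV.
Only C1 changed, to 0x7. In CBC, a change in C_i garbles P_i and flips the same bit in P_{i+1}. Decrypting the received ciphertext:
P0: D(K, 0x6) = 0x0; 0x0 ⊕ 0x1 = 0x1.
P1: D(K, 0x7) = 0x1; 0x1 ⊕ 0x6 = 0x7.
P2: D(K, 0x0) = 0x6; 0x6 ⊕ 0x7 = 0x1.
Blocks that differ from the original plaintext: P1, P2.

P0 = 0x1, P1 = 0x7, P2 = 0x1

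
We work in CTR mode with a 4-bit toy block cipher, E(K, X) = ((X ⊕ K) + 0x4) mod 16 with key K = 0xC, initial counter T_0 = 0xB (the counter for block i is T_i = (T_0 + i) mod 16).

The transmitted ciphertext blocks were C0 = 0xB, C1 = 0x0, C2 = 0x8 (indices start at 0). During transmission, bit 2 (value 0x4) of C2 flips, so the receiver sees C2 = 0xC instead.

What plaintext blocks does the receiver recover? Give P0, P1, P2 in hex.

P0 = 0x0, P1 = 0x4, P2 = 0x9

CTR decryption: S_i = E(K, T_i) where T_i is the counter for block i; P_i = C_i ⊕ S_i.
Only C2 changed, to 0xC. In CTR, a change in C_i flips the same bit in P_i only; the keystream is unaffected. Decrypting the received ciphertext:
P0: T = 0xB, S = E(K, T) = 0xB; 0xB ⊕ 0xB = 0x0.
P1: T = 0xC, S = E(K, T) = 0x4; 0x0 ⊕ 0x4 = 0x4.
P2: T = 0xD, S = E(K, T) = 0x5; 0xC ⊕ 0x5 = 0x9.
Blocks that differ from the original plaintext: P2.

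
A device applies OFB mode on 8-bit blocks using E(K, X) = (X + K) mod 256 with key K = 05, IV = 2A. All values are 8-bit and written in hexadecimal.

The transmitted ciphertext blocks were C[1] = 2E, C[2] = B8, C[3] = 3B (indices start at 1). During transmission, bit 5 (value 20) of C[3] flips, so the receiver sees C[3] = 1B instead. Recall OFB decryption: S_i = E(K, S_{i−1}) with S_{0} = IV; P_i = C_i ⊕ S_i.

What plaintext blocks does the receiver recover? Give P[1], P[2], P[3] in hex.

Only C[3] changed, to 1B. In OFB, a change in C_i flips the same bit in P_i only; the keystream is unaffected. Decrypting the received ciphertext:
P[1]: S = E(K, 2A) = 2F; 2E ⊕ 2F = 01.
P[2]: S = E(K, 2F) = 34; B8 ⊕ 34 = 8C.
P[3]: S = E(K, 34) = 39; 1B ⊕ 39 = 22.
Blocks that differ from the original plaintext: P[3].

P[1] = 01, P[2] = 8C, P[3] = 22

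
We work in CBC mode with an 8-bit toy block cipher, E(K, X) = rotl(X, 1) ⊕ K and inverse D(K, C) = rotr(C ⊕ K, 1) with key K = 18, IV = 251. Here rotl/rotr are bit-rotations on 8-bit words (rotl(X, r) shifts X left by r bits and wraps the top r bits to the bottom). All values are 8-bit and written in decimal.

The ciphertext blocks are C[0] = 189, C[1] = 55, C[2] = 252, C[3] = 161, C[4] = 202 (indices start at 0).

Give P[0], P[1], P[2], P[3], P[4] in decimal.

CBC decryption: P_i = D(K, C_i) ⊕ C_{i−1}, with C_{−1} = IV.
P[0]: D(K, 189) = 215; 215 ⊕ 251 = 44.
P[1]: D(K, 55) = 146; 146 ⊕ 189 = 47.
P[2]: D(K, 252) = 119; 119 ⊕ 55 = 64.
P[3]: D(K, 161) = 217; 217 ⊕ 252 = 37.
P[4]: D(K, 202) = 108; 108 ⊕ 161 = 205.

P[0] = 44, P[1] = 47, P[2] = 64, P[3] = 37, P[4] = 205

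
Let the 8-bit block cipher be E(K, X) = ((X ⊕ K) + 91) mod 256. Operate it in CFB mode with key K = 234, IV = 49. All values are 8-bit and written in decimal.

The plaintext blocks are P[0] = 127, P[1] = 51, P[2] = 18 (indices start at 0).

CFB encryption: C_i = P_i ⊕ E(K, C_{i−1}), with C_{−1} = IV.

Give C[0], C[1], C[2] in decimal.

C[0]: E(K, 49) = 54; 127 ⊕ 54 = 73.
C[1]: E(K, 73) = 254; 51 ⊕ 254 = 205.
C[2]: E(K, 205) = 130; 18 ⊕ 130 = 144.

C[0] = 73, C[1] = 205, C[2] = 144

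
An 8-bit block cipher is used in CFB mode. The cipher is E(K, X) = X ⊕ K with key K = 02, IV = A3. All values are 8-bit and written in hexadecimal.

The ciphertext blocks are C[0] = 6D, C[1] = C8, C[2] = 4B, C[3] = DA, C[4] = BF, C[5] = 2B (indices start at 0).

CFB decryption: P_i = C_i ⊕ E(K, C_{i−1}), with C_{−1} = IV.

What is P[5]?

P[5]: E(K, BF) = BD; 2B ⊕ BD = 96.

P[5] = 96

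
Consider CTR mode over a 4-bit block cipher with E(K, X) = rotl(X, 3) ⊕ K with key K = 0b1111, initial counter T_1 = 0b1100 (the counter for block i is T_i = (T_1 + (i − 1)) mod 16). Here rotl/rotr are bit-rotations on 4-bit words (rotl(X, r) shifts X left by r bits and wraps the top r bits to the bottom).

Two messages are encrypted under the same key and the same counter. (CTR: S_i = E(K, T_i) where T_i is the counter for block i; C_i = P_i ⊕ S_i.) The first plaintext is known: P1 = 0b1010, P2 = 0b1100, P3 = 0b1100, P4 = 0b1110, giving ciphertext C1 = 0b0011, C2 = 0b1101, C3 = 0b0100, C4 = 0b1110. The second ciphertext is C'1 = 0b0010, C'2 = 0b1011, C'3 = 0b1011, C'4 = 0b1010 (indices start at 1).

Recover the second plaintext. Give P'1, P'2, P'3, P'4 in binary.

P'1 = 0b1011, P'2 = 0b1010, P'3 = 0b0011, P'4 = 0b1010

In CTR with a reused counter, both messages share the same keystream S_i, so C_i ⊕ C'_i = P_i ⊕ P'_i and thus P'_i = P_i ⊕ C_i ⊕ C'_i.
P'1: 0b1010 ⊕ 0b0011 ⊕ 0b0010 = 0b1011.
P'2: 0b1100 ⊕ 0b1101 ⊕ 0b1011 = 0b1010.
P'3: 0b1100 ⊕ 0b0100 ⊕ 0b1011 = 0b0011.
P'4: 0b1110 ⊕ 0b1110 ⊕ 0b1010 = 0b1010.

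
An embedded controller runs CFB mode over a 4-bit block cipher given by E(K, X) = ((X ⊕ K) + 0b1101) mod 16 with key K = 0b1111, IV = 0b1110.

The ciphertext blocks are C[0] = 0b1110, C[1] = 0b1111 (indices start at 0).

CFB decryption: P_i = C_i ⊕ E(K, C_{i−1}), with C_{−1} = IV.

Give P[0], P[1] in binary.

P[0] = 0b0000, P[1] = 0b0001

P[0]: E(K, 0b1110) = 0b1110; 0b1110 ⊕ 0b1110 = 0b0000.
P[1]: E(K, 0b1110) = 0b1110; 0b1111 ⊕ 0b1110 = 0b0001.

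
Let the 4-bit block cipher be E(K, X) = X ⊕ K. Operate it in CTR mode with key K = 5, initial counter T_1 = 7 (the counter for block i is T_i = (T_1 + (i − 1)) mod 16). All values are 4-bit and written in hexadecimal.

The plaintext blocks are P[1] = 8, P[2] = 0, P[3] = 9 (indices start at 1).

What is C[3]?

C[3] = 5

CTR encryption: S_i = E(K, T_i) where T_i is the counter for block i; C_i = P_i ⊕ S_i.
C[1]: T = 7, S = E(K, T) = 2; 8 ⊕ 2 = A.
C[2]: T = 8, S = E(K, T) = D; 0 ⊕ D = D.
C[3]: T = 9, S = E(K, T) = C; 9 ⊕ C = 5.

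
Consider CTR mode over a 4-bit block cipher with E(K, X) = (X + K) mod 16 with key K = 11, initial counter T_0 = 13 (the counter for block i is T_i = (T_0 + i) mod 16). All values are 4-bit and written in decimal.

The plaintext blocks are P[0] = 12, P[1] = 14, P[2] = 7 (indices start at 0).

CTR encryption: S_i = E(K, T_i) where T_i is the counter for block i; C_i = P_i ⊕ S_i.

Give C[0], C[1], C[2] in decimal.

C[0] = 4, C[1] = 7, C[2] = 13

C[0]: T = 13, S = E(K, T) = 8; 12 ⊕ 8 = 4.
C[1]: T = 14, S = E(K, T) = 9; 14 ⊕ 9 = 7.
C[2]: T = 15, S = E(K, T) = 10; 7 ⊕ 10 = 13.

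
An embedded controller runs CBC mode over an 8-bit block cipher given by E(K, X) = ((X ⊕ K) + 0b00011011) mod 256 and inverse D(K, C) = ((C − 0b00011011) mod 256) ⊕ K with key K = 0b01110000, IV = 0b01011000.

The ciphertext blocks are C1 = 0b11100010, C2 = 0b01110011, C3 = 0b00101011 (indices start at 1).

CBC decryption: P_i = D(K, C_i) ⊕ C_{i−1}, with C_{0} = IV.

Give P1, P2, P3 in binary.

P1 = 0b11101111, P2 = 0b11001010, P3 = 0b00010011

P1: D(K, 0b11100010) = 0b10110111; 0b10110111 ⊕ 0b01011000 = 0b11101111.
P2: D(K, 0b01110011) = 0b00101000; 0b00101000 ⊕ 0b11100010 = 0b11001010.
P3: D(K, 0b00101011) = 0b01100000; 0b01100000 ⊕ 0b01110011 = 0b00010011.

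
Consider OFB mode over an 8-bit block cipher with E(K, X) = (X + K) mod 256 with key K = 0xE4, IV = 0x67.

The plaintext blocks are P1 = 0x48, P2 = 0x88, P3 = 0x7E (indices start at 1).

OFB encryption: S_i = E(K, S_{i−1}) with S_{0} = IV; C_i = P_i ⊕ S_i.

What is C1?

C1: S = E(K, 0x67) = 0x4B; 0x48 ⊕ 0x4B = 0x03.

C1 = 0x03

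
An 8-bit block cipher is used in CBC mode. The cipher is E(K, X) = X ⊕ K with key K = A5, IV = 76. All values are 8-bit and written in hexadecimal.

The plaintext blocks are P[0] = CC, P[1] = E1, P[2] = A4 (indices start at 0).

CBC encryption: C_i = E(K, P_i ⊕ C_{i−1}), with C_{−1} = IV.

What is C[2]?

C[0]: P[0] ⊕ 76 = BA; E(K, BA) = 1F.
C[1]: P[1] ⊕ 1F = FE; E(K, FE) = 5B.
C[2]: P[2] ⊕ 5B = FF; E(K, FF) = 5A.

C[2] = 5A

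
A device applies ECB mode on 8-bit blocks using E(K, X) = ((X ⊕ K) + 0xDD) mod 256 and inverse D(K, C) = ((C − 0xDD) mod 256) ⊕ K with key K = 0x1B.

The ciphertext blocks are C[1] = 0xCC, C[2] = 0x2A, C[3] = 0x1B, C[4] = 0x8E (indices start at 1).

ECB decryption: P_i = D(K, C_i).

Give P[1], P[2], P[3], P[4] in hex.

P[1] = 0xF4, P[2] = 0x56, P[3] = 0x25, P[4] = 0xAA

P[1]: D(K, 0xCC) = 0xF4.
P[2]: D(K, 0x2A) = 0x56.
P[3]: D(K, 0x1B) = 0x25.
P[4]: D(K, 0x8E) = 0xAA.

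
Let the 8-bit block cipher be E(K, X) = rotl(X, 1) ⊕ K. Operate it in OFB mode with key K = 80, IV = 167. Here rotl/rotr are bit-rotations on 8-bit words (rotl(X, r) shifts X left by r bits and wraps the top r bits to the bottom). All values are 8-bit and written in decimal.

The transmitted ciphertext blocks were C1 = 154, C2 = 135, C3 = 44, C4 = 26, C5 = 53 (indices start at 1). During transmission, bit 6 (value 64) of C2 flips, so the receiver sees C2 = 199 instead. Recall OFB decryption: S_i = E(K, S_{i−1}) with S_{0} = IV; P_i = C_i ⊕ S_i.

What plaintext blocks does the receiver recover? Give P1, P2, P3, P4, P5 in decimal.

P1 = 133, P2 = 169, P3 = 160, P4 = 83, P5 = 247

Only C2 changed, to 199. In OFB, a change in C_i flips the same bit in P_i only; the keystream is unaffected. Decrypting the received ciphertext:
P1: S = E(K, 167) = 31; 154 ⊕ 31 = 133.
P2: S = E(K, 31) = 110; 199 ⊕ 110 = 169.
P3: S = E(K, 110) = 140; 44 ⊕ 140 = 160.
P4: S = E(K, 140) = 73; 26 ⊕ 73 = 83.
P5: S = E(K, 73) = 194; 53 ⊕ 194 = 247.
Blocks that differ from the original plaintext: P2.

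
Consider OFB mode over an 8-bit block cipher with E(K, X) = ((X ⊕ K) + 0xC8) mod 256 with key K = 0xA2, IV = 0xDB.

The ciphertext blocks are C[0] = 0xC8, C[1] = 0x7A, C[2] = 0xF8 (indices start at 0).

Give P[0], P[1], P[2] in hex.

P[0] = 0x89, P[1] = 0xD1, P[2] = 0x29

OFB decryption: S_i = E(K, S_{i−1}) with S_{−1} = IV; P_i = C_i ⊕ S_i.
P[0]: S = E(K, 0xDB) = 0x41; 0xC8 ⊕ 0x41 = 0x89.
P[1]: S = E(K, 0x41) = 0xAB; 0x7A ⊕ 0xAB = 0xD1.
P[2]: S = E(K, 0xAB) = 0xD1; 0xF8 ⊕ 0xD1 = 0x29.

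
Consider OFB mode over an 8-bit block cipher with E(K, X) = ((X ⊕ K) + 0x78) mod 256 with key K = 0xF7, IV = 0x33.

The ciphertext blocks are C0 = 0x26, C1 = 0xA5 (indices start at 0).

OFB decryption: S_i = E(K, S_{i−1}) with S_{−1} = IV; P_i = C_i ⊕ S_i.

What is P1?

P0: S = E(K, 0x33) = 0x3C; 0x26 ⊕ 0x3C = 0x1A.
P1: S = E(K, 0x3C) = 0x43; 0xA5 ⊕ 0x43 = 0xE6.

P1 = 0xE6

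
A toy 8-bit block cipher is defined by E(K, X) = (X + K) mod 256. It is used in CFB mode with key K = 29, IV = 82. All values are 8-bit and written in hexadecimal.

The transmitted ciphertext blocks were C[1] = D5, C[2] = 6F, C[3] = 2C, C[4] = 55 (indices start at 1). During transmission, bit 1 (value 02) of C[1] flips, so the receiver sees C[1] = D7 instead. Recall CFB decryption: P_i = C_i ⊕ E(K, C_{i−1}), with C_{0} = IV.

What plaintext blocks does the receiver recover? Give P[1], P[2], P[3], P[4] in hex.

P[1] = 7C, P[2] = 6F, P[3] = B4, P[4] = 00

Only C[1] changed, to D7. In CFB, a change in C_i flips the same bit in P_i and garbles P_{i+1}. Decrypting the received ciphertext:
P[1]: E(K, 82) = AB; D7 ⊕ AB = 7C.
P[2]: E(K, D7) = 00; 6F ⊕ 00 = 6F.
P[3]: E(K, 6F) = 98; 2C ⊕ 98 = B4.
P[4]: E(K, 2C) = 55; 55 ⊕ 55 = 00.
Blocks that differ from the original plaintext: P[1], P[2].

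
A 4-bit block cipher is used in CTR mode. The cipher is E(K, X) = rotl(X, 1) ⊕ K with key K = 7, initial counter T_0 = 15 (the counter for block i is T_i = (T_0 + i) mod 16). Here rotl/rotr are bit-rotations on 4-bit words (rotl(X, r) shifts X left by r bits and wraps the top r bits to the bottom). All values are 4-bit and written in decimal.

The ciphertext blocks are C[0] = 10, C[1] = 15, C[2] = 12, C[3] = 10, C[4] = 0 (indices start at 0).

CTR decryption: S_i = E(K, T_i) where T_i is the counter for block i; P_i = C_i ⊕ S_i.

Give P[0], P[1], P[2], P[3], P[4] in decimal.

P[0] = 2, P[1] = 8, P[2] = 9, P[3] = 9, P[4] = 1

P[0]: T = 15, S = E(K, T) = 8; 10 ⊕ 8 = 2.
P[1]: T = 0, S = E(K, T) = 7; 15 ⊕ 7 = 8.
P[2]: T = 1, S = E(K, T) = 5; 12 ⊕ 5 = 9.
P[3]: T = 2, S = E(K, T) = 3; 10 ⊕ 3 = 9.
P[4]: T = 3, S = E(K, T) = 1; 0 ⊕ 1 = 1.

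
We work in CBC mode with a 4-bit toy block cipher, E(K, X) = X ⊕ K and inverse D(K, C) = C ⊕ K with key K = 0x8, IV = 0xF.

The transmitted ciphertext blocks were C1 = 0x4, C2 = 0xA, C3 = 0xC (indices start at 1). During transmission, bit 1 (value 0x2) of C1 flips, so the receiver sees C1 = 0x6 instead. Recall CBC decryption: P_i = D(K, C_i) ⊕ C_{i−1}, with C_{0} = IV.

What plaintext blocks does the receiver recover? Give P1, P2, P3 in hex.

P1 = 0x1, P2 = 0x4, P3 = 0xE

Only C1 changed, to 0x6. In CBC, a change in C_i garbles P_i and flips the same bit in P_{i+1}. Decrypting the received ciphertext:
P1: D(K, 0x6) = 0xE; 0xE ⊕ 0xF = 0x1.
P2: D(K, 0xA) = 0x2; 0x2 ⊕ 0x6 = 0x4.
P3: D(K, 0xC) = 0x4; 0x4 ⊕ 0xA = 0xE.
Blocks that differ from the original plaintext: P1, P2.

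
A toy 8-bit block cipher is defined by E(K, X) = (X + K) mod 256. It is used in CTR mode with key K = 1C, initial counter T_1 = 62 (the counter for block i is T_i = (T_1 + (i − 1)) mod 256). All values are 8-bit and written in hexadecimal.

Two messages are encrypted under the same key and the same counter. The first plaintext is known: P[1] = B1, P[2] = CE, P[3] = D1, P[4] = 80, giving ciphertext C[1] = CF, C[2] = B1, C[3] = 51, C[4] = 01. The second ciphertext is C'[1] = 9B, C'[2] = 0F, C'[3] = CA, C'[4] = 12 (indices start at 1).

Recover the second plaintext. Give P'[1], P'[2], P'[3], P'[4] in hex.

P'[1] = E5, P'[2] = 70, P'[3] = 4A, P'[4] = 93

In CTR with a reused counter, both messages share the same keystream S_i, so C_i ⊕ C'_i = P_i ⊕ P'_i and thus P'_i = P_i ⊕ C_i ⊕ C'_i.
P'[1]: B1 ⊕ CF ⊕ 9B = E5.
P'[2]: CE ⊕ B1 ⊕ 0F = 70.
P'[3]: D1 ⊕ 51 ⊕ CA = 4A.
P'[4]: 80 ⊕ 01 ⊕ 12 = 93.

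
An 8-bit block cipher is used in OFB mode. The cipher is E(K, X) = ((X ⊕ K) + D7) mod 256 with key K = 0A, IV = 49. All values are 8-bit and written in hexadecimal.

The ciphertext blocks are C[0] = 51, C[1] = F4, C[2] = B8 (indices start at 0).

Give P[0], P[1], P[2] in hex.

P[0] = 4B, P[1] = 13, P[2] = 7C

OFB decryption: S_i = E(K, S_{i−1}) with S_{−1} = IV; P_i = C_i ⊕ S_i.
P[0]: S = E(K, 49) = 1A; 51 ⊕ 1A = 4B.
P[1]: S = E(K, 1A) = E7; F4 ⊕ E7 = 13.
P[2]: S = E(K, E7) = C4; B8 ⊕ C4 = 7C.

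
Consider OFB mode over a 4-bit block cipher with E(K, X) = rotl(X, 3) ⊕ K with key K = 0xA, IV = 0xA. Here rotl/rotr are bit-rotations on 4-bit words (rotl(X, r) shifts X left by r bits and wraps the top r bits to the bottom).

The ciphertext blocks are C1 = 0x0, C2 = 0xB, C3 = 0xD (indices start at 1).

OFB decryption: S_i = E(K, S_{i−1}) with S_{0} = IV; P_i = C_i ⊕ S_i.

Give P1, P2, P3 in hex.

P1 = 0xF, P2 = 0xE, P3 = 0xD

P1: S = E(K, 0xA) = 0xF; 0x0 ⊕ 0xF = 0xF.
P2: S = E(K, 0xF) = 0x5; 0xB ⊕ 0x5 = 0xE.
P3: S = E(K, 0x5) = 0x0; 0xD ⊕ 0x0 = 0xD.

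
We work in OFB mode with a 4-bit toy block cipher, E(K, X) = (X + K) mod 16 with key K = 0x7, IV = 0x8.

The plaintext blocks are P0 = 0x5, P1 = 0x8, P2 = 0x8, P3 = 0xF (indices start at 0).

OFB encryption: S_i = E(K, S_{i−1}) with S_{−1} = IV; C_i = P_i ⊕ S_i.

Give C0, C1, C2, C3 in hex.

C0 = 0xA, C1 = 0xE, C2 = 0x5, C3 = 0xB

C0: S = E(K, 0x8) = 0xF; 0x5 ⊕ 0xF = 0xA.
C1: S = E(K, 0xF) = 0x6; 0x8 ⊕ 0x6 = 0xE.
C2: S = E(K, 0x6) = 0xD; 0x8 ⊕ 0xD = 0x5.
C3: S = E(K, 0xD) = 0x4; 0xF ⊕ 0x4 = 0xB.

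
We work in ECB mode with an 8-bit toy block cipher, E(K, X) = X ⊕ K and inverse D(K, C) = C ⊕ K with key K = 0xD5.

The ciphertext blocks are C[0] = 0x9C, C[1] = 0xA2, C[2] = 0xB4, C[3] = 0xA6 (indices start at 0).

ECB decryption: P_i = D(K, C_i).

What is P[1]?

P[1] = 0x77

P[1]: D(K, 0xA2) = 0x77.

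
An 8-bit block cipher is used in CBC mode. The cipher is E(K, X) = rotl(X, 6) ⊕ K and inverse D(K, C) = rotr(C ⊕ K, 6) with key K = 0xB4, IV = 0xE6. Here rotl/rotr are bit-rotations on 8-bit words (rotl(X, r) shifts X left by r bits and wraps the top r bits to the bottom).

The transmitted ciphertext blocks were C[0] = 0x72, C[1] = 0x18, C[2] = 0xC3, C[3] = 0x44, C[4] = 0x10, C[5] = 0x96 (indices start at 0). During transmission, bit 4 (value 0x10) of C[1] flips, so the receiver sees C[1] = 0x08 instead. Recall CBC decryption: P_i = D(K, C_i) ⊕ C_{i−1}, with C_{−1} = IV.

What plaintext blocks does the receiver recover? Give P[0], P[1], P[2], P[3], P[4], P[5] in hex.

Only C[1] changed, to 0x08. In CBC, a change in C_i garbles P_i and flips the same bit in P_{i+1}. Decrypting the received ciphertext:
P[0]: D(K, 0x72) = 0x1B; 0x1B ⊕ 0xE6 = 0xFD.
P[1]: D(K, 0x08) = 0xF2; 0xF2 ⊕ 0x72 = 0x80.
P[2]: D(K, 0xC3) = 0xDD; 0xDD ⊕ 0x08 = 0xD5.
P[3]: D(K, 0x44) = 0xC3; 0xC3 ⊕ 0xC3 = 0x00.
P[4]: D(K, 0x10) = 0x92; 0x92 ⊕ 0x44 = 0xD6.
P[5]: D(K, 0x96) = 0x88; 0x88 ⊕ 0x10 = 0x98.
Blocks that differ from the original plaintext: P[1], P[2].

P[0] = 0xFD, P[1] = 0x80, P[2] = 0xD5, P[3] = 0x00, P[4] = 0xD6, P[5] = 0x98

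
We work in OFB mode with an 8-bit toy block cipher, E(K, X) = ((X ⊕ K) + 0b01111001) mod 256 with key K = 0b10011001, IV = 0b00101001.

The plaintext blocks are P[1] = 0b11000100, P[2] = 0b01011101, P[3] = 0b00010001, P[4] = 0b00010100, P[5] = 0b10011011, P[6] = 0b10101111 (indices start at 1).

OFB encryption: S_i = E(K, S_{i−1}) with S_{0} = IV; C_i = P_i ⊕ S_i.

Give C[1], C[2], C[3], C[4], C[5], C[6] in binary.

C[1]: S = E(K, 0b00101001) = 0b00101001; 0b11000100 ⊕ 0b00101001 = 0b11101101.
C[2]: S = E(K, 0b00101001) = 0b00101001; 0b01011101 ⊕ 0b00101001 = 0b01110100.
C[3]: S = E(K, 0b00101001) = 0b00101001; 0b00010001 ⊕ 0b00101001 = 0b00111000.
C[4]: S = E(K, 0b00101001) = 0b00101001; 0b00010100 ⊕ 0b00101001 = 0b00111101.
C[5]: S = E(K, 0b00101001) = 0b00101001; 0b10011011 ⊕ 0b00101001 = 0b10110010.
C[6]: S = E(K, 0b00101001) = 0b00101001; 0b10101111 ⊕ 0b00101001 = 0b10000110.

C[1] = 0b11101101, C[2] = 0b01110100, C[3] = 0b00111000, C[4] = 0b00111101, C[5] = 0b10110010, C[6] = 0b10000110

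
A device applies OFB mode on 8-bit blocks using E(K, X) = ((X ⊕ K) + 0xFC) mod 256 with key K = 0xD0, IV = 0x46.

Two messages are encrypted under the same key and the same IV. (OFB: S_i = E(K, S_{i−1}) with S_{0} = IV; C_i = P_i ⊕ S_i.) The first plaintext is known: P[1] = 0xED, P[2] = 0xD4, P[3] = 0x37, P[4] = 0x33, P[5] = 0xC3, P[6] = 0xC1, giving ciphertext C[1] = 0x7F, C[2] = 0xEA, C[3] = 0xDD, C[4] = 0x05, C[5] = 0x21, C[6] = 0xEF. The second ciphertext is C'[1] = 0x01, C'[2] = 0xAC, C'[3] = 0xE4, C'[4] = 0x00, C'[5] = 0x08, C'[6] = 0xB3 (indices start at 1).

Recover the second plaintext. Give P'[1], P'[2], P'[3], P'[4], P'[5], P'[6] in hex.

P'[1] = 0x93, P'[2] = 0x92, P'[3] = 0x0E, P'[4] = 0x36, P'[5] = 0xEA, P'[6] = 0x9D

In OFB with a reused IV, both messages share the same keystream S_i, so C_i ⊕ C'_i = P_i ⊕ P'_i and thus P'_i = P_i ⊕ C_i ⊕ C'_i.
P'[1]: 0xED ⊕ 0x7F ⊕ 0x01 = 0x93.
P'[2]: 0xD4 ⊕ 0xEA ⊕ 0xAC = 0x92.
P'[3]: 0x37 ⊕ 0xDD ⊕ 0xE4 = 0x0E.
P'[4]: 0x33 ⊕ 0x05 ⊕ 0x00 = 0x36.
P'[5]: 0xC3 ⊕ 0x21 ⊕ 0x08 = 0xEA.
P'[6]: 0xC1 ⊕ 0xEF ⊕ 0xB3 = 0x9D.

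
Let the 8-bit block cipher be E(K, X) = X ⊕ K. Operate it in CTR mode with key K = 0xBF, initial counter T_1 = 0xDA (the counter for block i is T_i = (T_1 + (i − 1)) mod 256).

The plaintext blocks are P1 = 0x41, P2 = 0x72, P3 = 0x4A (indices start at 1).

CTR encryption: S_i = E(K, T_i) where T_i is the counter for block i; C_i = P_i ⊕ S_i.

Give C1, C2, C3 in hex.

C1 = 0x24, C2 = 0x16, C3 = 0x29

C1: T = 0xDA, S = E(K, T) = 0x65; 0x41 ⊕ 0x65 = 0x24.
C2: T = 0xDB, S = E(K, T) = 0x64; 0x72 ⊕ 0x64 = 0x16.
C3: T = 0xDC, S = E(K, T) = 0x63; 0x4A ⊕ 0x63 = 0x29.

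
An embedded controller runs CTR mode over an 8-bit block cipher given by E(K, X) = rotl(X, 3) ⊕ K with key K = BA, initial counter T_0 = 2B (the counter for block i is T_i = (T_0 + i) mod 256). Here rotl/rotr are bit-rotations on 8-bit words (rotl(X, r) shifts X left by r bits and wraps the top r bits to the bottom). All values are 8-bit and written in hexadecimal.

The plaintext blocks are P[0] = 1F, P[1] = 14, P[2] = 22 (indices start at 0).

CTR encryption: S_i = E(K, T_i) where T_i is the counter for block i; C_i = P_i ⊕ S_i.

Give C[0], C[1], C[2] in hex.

C[0]: T = 2B, S = E(K, T) = E3; 1F ⊕ E3 = FC.
C[1]: T = 2C, S = E(K, T) = DB; 14 ⊕ DB = CF.
C[2]: T = 2D, S = E(K, T) = D3; 22 ⊕ D3 = F1.

C[0] = FC, C[1] = CF, C[2] = F1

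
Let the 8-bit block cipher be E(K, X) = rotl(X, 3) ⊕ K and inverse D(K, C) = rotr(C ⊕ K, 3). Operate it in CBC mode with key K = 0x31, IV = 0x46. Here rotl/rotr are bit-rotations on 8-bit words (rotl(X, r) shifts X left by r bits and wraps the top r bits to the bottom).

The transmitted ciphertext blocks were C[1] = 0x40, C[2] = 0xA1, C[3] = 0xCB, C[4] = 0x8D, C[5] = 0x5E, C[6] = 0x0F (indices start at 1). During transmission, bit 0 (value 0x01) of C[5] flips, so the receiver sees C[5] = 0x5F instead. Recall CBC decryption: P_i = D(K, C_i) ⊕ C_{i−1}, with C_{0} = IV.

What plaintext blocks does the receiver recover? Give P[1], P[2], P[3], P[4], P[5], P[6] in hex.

Only C[5] changed, to 0x5F. In CBC, a change in C_i garbles P_i and flips the same bit in P_{i+1}. Decrypting the received ciphertext:
P[1]: D(K, 0x40) = 0x2E; 0x2E ⊕ 0x46 = 0x68.
P[2]: D(K, 0xA1) = 0x12; 0x12 ⊕ 0x40 = 0x52.
P[3]: D(K, 0xCB) = 0x5F; 0x5F ⊕ 0xA1 = 0xFE.
P[4]: D(K, 0x8D) = 0x97; 0x97 ⊕ 0xCB = 0x5C.
P[5]: D(K, 0x5F) = 0xCD; 0xCD ⊕ 0x8D = 0x40.
P[6]: D(K, 0x0F) = 0xC7; 0xC7 ⊕ 0x5F = 0x98.
Blocks that differ from the original plaintext: P[5], P[6].

P[1] = 0x68, P[2] = 0x52, P[3] = 0xFE, P[4] = 0x5C, P[5] = 0x40, P[6] = 0x98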